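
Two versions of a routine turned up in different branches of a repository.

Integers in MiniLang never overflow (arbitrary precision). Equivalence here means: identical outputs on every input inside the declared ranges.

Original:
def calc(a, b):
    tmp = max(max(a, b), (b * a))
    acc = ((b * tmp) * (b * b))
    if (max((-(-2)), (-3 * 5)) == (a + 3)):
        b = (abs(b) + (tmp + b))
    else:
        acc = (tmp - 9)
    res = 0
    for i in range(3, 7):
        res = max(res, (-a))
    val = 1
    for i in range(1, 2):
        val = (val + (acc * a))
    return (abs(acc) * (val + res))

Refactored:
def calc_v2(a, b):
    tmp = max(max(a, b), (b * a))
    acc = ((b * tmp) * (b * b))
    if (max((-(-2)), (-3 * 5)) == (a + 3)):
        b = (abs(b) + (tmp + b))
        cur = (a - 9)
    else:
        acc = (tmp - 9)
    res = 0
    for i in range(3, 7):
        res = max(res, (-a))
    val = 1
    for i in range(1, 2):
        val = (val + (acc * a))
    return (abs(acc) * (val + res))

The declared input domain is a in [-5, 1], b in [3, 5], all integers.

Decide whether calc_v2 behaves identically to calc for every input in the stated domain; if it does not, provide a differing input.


Changes here: constant usage differs, and statement counts differ, and arithmetic usage differs, and local variable names differ; the full 21-point sweep finds no disagreement.
verdict: equivalent


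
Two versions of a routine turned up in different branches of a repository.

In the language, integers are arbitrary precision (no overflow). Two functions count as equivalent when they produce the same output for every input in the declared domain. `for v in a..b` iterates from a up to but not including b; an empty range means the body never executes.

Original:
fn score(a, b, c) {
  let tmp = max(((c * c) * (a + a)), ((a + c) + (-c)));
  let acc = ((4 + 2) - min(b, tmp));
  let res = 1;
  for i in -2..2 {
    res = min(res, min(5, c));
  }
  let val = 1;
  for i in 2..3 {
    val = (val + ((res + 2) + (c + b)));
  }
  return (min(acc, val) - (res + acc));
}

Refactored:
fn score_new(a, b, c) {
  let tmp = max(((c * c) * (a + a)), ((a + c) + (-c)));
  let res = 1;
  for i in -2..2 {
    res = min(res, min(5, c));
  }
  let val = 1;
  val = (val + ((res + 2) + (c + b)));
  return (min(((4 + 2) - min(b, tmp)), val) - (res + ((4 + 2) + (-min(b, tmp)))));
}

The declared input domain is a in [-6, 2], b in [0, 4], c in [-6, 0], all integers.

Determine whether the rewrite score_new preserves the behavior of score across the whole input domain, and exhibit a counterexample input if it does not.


The two are interchangeable: arithmetic usage differs, constant usage differs, local variable names differ, loop structure differs, statement counts differ, min/max/abs usage differs, and every declared input agrees.
As a probe, take a=2, b=3, c=-4: score runs tmp = 64; acc = 3; res = 1; [i=-2]; res = -4; [i=-1]; res = -4; [i=0]; res = -4; [i=1]; res = -4; val = 1; [i=2]; val = -2; return -1; score_new runs tmp = 64; res = 1; [i=-2]; res = -4; [i=-1]; res = -4; [i=0]; res = -4; [i=1]; res = -4; val = 1; val = -2; return -1; both end at -1.
An exhaustive pass over the 315 declared inputs shows identical outputs.
verdict: equivalent


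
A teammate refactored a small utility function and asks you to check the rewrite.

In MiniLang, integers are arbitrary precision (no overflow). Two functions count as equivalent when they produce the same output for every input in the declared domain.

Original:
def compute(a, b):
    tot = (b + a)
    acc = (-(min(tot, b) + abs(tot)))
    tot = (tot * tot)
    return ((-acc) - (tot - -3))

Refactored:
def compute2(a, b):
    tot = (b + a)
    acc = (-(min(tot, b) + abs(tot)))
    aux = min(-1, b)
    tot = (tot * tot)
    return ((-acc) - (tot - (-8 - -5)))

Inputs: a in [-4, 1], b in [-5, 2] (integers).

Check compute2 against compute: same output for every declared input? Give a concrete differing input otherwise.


Equivalent. A substantive addition is an assignment to `aux` whose value nothing reads; no result depends on it.
An exhaustive pass over the 48 declared inputs shows identical outputs.
One worked example (a=-2, b=-3) — compute: tot=-5, then acc=0, then tot=25, then returns -28; compute2: tot=-5, then acc=0, then aux=-3, then tot=25, then returns -28; agreement on -28.
verdict: equivalent


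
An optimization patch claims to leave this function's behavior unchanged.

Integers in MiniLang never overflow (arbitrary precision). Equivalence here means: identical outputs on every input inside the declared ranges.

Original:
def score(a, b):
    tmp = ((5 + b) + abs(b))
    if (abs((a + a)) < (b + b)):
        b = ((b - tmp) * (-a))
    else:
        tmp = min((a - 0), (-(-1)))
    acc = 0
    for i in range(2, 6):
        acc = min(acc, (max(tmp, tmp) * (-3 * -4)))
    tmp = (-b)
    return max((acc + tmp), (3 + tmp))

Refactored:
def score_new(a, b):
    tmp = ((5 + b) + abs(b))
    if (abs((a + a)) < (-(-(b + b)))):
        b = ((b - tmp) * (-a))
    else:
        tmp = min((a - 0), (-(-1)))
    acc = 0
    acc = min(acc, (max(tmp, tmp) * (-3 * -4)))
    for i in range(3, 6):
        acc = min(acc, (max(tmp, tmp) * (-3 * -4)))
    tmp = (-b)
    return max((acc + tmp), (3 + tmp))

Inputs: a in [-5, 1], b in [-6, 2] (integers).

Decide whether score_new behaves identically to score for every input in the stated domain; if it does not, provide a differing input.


The two versions differ — the changes include loop structure differs; constant usage differs; statement counts differ; arithmetic usage differs; min/max/abs usage differs.
Tracing a=-4, b=-3: score: tmp=5, then (abs((a + a)) < (b + b)) is false, then tmp=-4, then acc=0, then (i=2), then acc=-48, then (i=3), then acc=-48, then (i=4), then acc=-48, then (i=5), then acc=-48, then tmp=3, then returns 6 | score_new: tmp=5, then (abs((a + a)) < (-(-(b + b)))) is false, then tmp=-4, then acc=0, then acc=-48, then (i=3), then acc=-48, then (i=4), then acc=-48, then (i=5), then acc=-48, then tmp=3, then returns 6 — matching result 6.
Checked all 63 inputs in the declared domain: the outputs agree on every one.
verdict: equivalent


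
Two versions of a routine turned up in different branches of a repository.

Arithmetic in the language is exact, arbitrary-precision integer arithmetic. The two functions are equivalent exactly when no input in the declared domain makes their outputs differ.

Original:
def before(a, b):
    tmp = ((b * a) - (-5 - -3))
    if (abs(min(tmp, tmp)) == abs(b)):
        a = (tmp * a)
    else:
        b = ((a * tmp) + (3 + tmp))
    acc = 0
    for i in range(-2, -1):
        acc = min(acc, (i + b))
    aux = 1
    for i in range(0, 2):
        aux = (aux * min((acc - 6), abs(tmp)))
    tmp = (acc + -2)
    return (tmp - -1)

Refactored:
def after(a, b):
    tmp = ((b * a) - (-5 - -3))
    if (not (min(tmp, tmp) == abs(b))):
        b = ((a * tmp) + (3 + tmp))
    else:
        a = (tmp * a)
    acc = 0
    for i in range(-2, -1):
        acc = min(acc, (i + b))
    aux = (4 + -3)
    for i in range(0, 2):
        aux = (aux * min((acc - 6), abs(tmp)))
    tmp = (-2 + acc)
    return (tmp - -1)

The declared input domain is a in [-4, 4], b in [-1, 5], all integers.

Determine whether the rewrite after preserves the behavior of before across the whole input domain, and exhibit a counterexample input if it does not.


Evaluate both at a=-3, b=1.
before: tmp becomes -1; next (abs(min(tmp, tmp)) == abs(b)) evaluates to true; next a becomes 3; next acc becomes 0; next at i=-2:; next acc becomes -1; next aux becomes 1; next at i=0:; next aux becomes -7; next at i=1:; next aux becomes 49; next tmp becomes -3; next final value -2
after: tmp becomes -1; next (not (min(tmp, tmp) == abs(b))) evaluates to true; next b becomes 5; next acc becomes 0; next at i=-2:; next acc becomes 0; next aux becomes 1; next at i=0:; next aux becomes -6; next at i=1:; next aux becomes 36; next tmp becomes -2; next final value -1
-2 and -1 differ, so these are not the same function on this domain.
verdict: not equivalent; witness: a=-3, b=1


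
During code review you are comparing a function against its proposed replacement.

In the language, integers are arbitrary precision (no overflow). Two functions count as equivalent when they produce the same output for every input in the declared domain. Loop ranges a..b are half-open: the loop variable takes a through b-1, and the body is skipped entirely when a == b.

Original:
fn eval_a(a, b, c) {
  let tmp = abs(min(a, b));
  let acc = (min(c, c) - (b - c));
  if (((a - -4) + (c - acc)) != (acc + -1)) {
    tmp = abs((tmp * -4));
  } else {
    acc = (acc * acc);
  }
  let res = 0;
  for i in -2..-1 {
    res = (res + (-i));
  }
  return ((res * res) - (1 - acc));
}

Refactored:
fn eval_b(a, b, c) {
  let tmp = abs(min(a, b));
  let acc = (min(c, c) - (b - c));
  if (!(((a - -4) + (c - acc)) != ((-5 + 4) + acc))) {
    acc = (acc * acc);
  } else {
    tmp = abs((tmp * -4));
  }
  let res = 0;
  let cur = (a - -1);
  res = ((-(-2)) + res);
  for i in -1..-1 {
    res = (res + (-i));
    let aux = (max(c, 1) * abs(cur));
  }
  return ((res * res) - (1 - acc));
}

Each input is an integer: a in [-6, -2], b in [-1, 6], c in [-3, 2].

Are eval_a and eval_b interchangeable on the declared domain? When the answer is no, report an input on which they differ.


Differences: min/max/abs usage differs; and arithmetic usage differs; and boolean connective usage differs; and loop structure differs; and statement counts differ; and local variable names differ; and constant usage differs — yet all 240 inputs agree.
verdict: equivalent


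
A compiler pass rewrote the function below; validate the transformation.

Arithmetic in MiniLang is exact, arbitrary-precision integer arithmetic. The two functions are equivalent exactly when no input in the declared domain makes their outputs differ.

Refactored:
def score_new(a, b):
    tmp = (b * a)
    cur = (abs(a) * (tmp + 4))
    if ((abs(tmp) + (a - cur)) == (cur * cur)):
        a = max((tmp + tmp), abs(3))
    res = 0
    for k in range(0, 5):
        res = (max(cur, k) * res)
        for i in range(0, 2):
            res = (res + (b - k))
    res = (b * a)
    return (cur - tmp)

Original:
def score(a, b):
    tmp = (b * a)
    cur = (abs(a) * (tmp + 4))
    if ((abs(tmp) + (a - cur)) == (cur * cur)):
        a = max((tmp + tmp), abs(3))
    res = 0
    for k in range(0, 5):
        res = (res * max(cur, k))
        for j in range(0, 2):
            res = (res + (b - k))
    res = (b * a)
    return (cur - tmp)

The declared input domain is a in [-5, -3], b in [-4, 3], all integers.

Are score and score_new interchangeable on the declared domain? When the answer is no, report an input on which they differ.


Comparing the listings, the differences include: local variable names differ.
One worked example (a=-5, b=-2) — score: tmp = 10; cur = 70; ((abs(tmp) + (a - cur)) == (cur * cur)) -> false; res = 0; [k=0]; res = 0; [j=0]; res = -2; [j=1]; res = -4; [k=1]; res = -280; [j=0]; res = -283; [j=1]; res = -286; [k=2]; res = -20020; [j=0]; res = -20024; [j=1]; res = -20028; [k=3]; res = -1401960; [j=0]; res = -1401965; [j=1]; res = -1401970; [k=4]; res = -98137900; [j=0]; res = -98137906; [j=1]; res = -98137912; res = 10; return 60; score_new: tmp = 10; cur = 70; ((abs(tmp) + (a - cur)) == (cur * cur)) -> false; res = 0; [k=0]; res = 0; [i=0]; res = -2; [i=1]; res = -4; [k=1]; res = -280; [i=0]; res = -283; [i=1]; res = -286; [k=2]; res = -20020; [i=0]; res = -20024; [i=1]; res = -20028; [k=3]; res = -1401960; [i=0]; res = -1401965; [i=1]; res = -1401970; [k=4]; res = -98137900; [i=0]; res = -98137906; [i=1]; res = -98137912; res = 10; return 60; agreement on 60.
Across all 24 domain points the two functions coincide.
verdict: equivalent


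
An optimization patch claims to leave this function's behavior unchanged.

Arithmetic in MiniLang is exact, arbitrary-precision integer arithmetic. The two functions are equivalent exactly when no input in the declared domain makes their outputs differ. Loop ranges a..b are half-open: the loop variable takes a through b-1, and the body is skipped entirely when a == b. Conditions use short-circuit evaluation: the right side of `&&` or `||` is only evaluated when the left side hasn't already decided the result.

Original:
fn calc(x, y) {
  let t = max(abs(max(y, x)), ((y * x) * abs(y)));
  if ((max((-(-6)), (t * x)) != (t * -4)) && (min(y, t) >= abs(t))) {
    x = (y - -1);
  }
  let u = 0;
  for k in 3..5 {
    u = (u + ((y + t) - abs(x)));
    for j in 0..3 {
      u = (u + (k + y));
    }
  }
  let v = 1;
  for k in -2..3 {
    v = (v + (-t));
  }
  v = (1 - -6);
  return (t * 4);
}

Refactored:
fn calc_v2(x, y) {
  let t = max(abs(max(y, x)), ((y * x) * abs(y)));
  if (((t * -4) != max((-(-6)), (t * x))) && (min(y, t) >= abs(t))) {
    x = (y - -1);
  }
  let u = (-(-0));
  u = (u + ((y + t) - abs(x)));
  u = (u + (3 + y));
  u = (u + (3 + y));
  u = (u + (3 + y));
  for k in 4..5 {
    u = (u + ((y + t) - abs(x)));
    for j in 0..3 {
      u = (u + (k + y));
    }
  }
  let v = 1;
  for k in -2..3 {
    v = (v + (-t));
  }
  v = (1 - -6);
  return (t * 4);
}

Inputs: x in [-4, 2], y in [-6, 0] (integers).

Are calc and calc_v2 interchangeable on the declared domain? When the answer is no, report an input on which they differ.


Behavior is preserved: although constant usage differs; and arithmetic usage differs; and loop structure differs; and min/max/abs usage differs; and statement counts differ, the outputs never diverge.
Tracing x=-4, y=0: calc: t = 0; ((max((-(-6)), (t * x)) != (t * -4)) && (min(y, t) >= abs(t))) -> true; x = 1; u = 0; [k=3]; u = -1; [j=0]; u = 2; [j=1]; u = 5; [j=2]; u = 8; [k=4]; u = 7; [j=0]; u = 11; [j=1]; u = 15; [j=2]; u = 19; v = 1; [k=-2]; v = 1; [k=-1]; v = 1; [k=0]; v = 1; [k=1]; v = 1; [k=2]; v = 1; v = 7; return 0 | calc_v2: t = 0; (((t * -4) != max((-(-6)), (t * x))) && (min(y, t) >= abs(t))) -> true; x = 1; u = 0; u = -1; u = 2; u = 5; u = 8; [k=4]; u = 7; [j=0]; u = 11; [j=1]; u = 15; [j=2]; u = 19; v = 1; [k=-2]; v = 1; [k=-1]; v = 1; [k=0]; v = 1; [k=1]; v = 1; [k=2]; v = 1; v = 7; return 0 — matching result 0.
Across all 49 domain points the two functions coincide.
verdict: equivalent


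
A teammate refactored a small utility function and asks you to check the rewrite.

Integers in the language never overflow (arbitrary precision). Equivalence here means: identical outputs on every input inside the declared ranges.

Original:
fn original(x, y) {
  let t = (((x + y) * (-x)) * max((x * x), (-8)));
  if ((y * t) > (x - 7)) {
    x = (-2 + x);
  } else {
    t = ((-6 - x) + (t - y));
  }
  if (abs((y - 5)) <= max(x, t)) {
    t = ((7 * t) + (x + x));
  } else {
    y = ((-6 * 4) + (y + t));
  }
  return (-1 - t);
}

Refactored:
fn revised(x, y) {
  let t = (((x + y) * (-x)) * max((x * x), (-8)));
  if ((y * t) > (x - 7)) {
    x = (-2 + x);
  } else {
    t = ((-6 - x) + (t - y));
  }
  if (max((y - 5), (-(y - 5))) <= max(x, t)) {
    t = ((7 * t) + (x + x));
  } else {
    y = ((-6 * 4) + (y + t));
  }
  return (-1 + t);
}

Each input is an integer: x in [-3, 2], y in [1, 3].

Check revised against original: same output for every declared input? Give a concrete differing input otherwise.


These are not equivalent — on x=-3, y=1 the outputs split (57 vs -59).
original: t := -54 | ((y * t) > (x - 7)): false | t := -58 | (abs((y - 5)) <= max(x, t)): false | y := -81 | result 57
revised: t := -54 | ((y * t) > (x - 7)): false | t := -58 | (max((y - 5), (-(y - 5))) <= max(x, t)): false | y := -81 | result -59
verdict: not equivalent; witness: x=-3, y=1


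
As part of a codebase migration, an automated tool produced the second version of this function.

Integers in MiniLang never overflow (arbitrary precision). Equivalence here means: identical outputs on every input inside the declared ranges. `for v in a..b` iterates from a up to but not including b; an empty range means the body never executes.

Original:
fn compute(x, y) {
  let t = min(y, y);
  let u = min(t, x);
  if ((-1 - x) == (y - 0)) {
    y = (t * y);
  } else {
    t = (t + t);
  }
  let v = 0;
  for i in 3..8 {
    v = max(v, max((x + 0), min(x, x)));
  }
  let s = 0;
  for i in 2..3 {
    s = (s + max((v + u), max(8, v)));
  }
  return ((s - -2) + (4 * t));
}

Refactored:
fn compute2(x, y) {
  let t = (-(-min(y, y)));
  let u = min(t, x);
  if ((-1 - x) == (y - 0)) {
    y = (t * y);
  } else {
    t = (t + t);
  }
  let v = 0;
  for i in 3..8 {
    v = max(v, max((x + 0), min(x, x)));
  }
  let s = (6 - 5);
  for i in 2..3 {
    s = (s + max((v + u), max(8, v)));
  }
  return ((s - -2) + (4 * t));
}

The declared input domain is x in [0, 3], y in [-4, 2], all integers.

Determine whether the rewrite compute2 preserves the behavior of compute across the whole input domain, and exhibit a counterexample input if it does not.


At x=0, y=-4: compute gives -22, compute2 gives -21.
verdict: not equivalent; witness: x=0, y=-4


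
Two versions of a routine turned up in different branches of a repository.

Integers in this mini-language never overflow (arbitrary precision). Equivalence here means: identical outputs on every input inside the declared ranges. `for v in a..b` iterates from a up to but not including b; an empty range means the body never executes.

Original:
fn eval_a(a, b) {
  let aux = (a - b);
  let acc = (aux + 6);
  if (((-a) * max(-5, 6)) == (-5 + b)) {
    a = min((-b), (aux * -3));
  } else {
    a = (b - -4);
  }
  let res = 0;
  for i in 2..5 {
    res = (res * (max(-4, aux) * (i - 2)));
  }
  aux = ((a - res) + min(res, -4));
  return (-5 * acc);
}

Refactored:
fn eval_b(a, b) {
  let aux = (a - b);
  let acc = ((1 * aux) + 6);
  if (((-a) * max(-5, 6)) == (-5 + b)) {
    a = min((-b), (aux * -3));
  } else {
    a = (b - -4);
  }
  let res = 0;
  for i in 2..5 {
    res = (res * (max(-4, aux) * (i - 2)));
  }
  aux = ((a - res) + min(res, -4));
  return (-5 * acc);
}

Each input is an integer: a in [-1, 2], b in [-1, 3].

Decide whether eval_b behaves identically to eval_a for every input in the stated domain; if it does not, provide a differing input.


Comparing the listings, the differences include: constant usage differs, plus arithmetic usage differs.
As a probe, take a=-1, b=0: eval_a runs aux := -1 | acc := 5 | (((-a) * max(-5, 6)) == (-5 + b)): false | a := 4 | res := 0 | iter i=2: | res := 0 | iter i=3: | res := 0 | iter i=4: | res := 0 | aux := 0 | result -25; eval_b runs aux := -1 | acc := 5 | (((-a) * max(-5, 6)) == (-5 + b)): false | a := 4 | res := 0 | iter i=2: | res := 0 | iter i=3: | res := 0 | iter i=4: | res := 0 | aux := 0 | result -25; both end at -25.
An exhaustive pass over the 20 declared inputs shows identical outputs.
verdict: equivalent


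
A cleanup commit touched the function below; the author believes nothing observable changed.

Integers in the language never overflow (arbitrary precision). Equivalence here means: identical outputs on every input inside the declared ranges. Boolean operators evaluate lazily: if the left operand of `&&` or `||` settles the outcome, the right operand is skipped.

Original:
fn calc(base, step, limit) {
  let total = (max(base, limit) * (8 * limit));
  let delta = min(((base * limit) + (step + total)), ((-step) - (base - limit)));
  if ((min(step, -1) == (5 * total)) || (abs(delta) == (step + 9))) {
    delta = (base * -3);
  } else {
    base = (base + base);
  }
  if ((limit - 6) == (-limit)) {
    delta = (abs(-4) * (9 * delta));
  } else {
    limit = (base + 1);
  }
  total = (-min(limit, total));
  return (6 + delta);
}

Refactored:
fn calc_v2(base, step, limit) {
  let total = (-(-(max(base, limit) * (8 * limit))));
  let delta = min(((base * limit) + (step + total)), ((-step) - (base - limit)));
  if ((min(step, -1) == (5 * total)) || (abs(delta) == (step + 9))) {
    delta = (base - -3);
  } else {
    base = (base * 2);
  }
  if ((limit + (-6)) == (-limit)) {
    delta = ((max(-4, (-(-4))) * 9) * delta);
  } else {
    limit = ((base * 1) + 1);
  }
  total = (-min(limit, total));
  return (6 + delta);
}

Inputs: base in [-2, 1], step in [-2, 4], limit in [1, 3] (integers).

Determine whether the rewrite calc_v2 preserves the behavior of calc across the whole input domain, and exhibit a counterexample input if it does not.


These are not equivalent — on base=-2, step=-2, limit=3 the outputs split (222 vs 42).
calc: total = 72; delta = 7; ((min(step, -1) == (5 * total)) || (abs(delta) == (step + 9))) -> true; delta = 6; ((limit - 6) == (-limit)) -> true; delta = 216; total = -3; return 222
calc_v2: total = 72; delta = 7; ((min(step, -1) == (5 * total)) || (abs(delta) == (step + 9))) -> true; delta = 1; ((limit + (-6)) == (-limit)) -> true; delta = 36; total = -3; return 42
verdict: not equivalent; witness: base=-2, step=-2, limit=3


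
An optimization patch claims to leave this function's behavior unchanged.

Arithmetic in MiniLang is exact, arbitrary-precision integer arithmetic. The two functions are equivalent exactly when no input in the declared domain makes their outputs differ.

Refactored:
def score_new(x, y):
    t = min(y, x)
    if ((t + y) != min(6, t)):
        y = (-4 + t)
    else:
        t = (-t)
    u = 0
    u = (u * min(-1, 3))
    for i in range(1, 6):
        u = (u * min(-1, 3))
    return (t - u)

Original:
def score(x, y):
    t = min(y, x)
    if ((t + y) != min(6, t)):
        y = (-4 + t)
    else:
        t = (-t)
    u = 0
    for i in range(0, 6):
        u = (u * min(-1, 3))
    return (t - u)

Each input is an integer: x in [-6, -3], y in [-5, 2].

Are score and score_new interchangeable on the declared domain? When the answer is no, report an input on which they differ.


This is a faithful refactor — loop structure differs; arithmetic usage differs; constant usage differs; min/max/abs usage differs; statement counts differ, but the computed results match everywhere.
As a probe, take x=-5, y=1: score runs t := -5 | ((t + y) != min(6, t)): true | y := -9 | u := 0 | iter i=0: | u := 0 | iter i=1: | u := 0 | iter i=2: | u := 0 | iter i=3: | u := 0 | iter i=4: | u := 0 | iter i=5: | u := 0 | result -5; score_new runs t := -5 | ((t + y) != min(6, t)): true | y := -9 | u := 0 | u := 0 | iter i=1: | u := 0 | iter i=2: | u := 0 | iter i=3: | u := 0 | iter i=4: | u := 0 | iter i=5: | u := 0 | result -5; both end at -5.
Across all 32 domain points the two functions coincide.
verdict: equivalent


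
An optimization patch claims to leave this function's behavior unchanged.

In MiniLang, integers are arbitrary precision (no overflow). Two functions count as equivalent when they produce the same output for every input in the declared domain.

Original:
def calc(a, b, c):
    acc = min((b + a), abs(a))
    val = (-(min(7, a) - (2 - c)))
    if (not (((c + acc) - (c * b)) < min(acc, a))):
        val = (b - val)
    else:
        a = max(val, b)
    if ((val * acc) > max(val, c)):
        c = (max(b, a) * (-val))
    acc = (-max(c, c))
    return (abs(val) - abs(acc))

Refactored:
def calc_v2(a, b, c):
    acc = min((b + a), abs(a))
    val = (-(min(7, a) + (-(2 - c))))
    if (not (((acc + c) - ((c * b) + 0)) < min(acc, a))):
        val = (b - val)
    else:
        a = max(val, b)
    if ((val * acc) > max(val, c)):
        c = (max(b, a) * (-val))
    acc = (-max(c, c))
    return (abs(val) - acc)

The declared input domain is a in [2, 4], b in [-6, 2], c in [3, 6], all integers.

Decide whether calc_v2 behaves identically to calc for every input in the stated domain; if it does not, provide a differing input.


Run the pair on a=2, b=-6, c=3.
calc: acc=-4, then val=-3, then (not (((c + acc) - (c * b)) < min(acc, a))) is true, then val=-3, then ((val * acc) > max(val, c)) is true, then c=6, then acc=-6, then returns -3
calc_v2: acc=-4, then val=-3, then (not (((acc + c) - ((c * b) + 0)) < min(acc, a))) is true, then val=-3, then ((val * acc) > max(val, c)) is true, then c=6, then acc=-6, then returns 9
-3 against 9: the behavior changed.
verdict: not equivalent; witness: a=2, b=-6, c=3


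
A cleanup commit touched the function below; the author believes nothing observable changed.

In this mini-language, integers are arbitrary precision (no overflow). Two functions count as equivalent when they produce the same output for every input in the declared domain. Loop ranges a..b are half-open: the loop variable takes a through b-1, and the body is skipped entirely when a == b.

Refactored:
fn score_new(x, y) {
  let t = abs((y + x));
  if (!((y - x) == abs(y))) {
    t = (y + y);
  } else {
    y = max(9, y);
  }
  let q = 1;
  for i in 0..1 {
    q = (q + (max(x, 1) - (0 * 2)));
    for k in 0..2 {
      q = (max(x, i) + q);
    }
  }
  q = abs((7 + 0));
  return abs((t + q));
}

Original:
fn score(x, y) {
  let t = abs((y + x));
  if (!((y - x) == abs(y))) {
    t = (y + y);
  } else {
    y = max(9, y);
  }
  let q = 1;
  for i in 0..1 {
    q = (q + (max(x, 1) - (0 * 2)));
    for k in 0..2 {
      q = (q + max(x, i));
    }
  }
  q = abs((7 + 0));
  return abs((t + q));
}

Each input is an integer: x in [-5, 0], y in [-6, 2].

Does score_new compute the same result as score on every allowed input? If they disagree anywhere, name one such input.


Equivalent — the differences include same computation, different form, yet no declared input distinguishes the two.
Tracing x=-4, y=-1: score: t = 5; (!((y - x) == abs(y))) -> true; t = -2; q = 1; [i=0]; q = 2; [k=0]; q = 2; [k=1]; q = 2; q = 7; return 5 | score_new: t = 5; (!((y - x) == abs(y))) -> true; t = -2; q = 1; [i=0]; q = 2; [k=0]; q = 2; [k=1]; q = 2; q = 7; return 5 — matching result 5.
Every one of the 54 inputs gives matching results.
verdict: equivalent


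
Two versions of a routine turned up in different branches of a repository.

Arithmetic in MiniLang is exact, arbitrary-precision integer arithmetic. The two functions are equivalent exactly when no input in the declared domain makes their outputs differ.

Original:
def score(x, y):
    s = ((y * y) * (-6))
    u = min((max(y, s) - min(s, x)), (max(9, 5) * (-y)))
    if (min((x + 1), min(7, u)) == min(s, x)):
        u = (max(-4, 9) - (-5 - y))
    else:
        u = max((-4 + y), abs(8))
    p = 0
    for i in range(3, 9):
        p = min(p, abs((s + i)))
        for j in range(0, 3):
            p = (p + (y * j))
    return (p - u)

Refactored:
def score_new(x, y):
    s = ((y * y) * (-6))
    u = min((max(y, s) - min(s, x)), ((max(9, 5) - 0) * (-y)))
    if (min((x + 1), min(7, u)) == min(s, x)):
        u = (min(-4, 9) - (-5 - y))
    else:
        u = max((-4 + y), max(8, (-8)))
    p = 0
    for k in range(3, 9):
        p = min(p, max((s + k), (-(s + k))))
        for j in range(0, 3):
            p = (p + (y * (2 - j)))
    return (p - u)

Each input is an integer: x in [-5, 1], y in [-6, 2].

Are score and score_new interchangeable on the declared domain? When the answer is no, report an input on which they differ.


On input x=0, y=0, score returns -14 while score_new returns -1.
verdict: not equivalent; witness: x=0, y=0


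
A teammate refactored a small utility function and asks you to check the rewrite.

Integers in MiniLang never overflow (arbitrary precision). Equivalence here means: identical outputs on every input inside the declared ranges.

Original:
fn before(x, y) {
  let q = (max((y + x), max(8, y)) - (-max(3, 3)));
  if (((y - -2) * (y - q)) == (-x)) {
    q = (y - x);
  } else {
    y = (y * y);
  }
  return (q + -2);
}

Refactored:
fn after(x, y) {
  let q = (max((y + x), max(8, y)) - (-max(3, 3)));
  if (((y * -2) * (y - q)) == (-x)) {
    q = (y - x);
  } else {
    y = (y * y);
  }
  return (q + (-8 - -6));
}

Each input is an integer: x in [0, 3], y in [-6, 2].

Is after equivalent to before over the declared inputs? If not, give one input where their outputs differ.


Evaluate both at x=0, y=-2.
before: q becomes 11; next (((y - -2) * (y - q)) == (-x)) evaluates to true; next q becomes -2; next final value -4
after: q becomes 11; next (((y * -2) * (y - q)) == (-x)) evaluates to false; next y becomes 4; next final value 9
-4 against 9: the behavior changed.
verdict: not equivalent; witness: x=0, y=-2


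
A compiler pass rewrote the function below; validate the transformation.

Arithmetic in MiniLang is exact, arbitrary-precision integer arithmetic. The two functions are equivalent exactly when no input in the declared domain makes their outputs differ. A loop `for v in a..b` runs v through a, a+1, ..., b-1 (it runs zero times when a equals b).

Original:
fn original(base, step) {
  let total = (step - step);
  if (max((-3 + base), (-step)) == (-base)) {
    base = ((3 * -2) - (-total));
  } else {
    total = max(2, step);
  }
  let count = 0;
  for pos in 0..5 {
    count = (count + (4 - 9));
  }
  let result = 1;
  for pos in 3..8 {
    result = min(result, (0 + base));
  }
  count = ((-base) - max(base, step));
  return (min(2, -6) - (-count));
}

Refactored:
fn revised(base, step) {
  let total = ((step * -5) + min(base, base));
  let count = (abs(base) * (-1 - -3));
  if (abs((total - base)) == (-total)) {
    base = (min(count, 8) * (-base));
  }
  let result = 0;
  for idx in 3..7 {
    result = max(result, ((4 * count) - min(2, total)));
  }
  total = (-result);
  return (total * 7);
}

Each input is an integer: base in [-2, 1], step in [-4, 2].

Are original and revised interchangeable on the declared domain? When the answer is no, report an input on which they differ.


Consider the input base=-2, step=-4.
original: total=0, then (max((-3 + base), (-step)) == (-base)) is false, then total=2, then count=0, then (pos=0), then count=-5, then (pos=1), then count=-10, then (pos=2), then count=-15, then (pos=3), then count=-20, then (pos=4), then count=-25, then result=1, then (pos=3), then result=-2, then (pos=4), then result=-2, then (pos=5), then result=-2, then (pos=6), then result=-2, then (pos=7), then result=-2, then count=4, then returns -2
revised: total=18, then count=4, then (abs((total - base)) == (-total)) is false, then result=0, then (idx=3), then result=14, then (idx=4), then result=14, then (idx=5), then result=14, then (idx=6), then result=14, then total=-14, then returns -98
-2 vs -98 — the two versions disagree here.
verdict: not equivalent; witness: base=-2, step=-4


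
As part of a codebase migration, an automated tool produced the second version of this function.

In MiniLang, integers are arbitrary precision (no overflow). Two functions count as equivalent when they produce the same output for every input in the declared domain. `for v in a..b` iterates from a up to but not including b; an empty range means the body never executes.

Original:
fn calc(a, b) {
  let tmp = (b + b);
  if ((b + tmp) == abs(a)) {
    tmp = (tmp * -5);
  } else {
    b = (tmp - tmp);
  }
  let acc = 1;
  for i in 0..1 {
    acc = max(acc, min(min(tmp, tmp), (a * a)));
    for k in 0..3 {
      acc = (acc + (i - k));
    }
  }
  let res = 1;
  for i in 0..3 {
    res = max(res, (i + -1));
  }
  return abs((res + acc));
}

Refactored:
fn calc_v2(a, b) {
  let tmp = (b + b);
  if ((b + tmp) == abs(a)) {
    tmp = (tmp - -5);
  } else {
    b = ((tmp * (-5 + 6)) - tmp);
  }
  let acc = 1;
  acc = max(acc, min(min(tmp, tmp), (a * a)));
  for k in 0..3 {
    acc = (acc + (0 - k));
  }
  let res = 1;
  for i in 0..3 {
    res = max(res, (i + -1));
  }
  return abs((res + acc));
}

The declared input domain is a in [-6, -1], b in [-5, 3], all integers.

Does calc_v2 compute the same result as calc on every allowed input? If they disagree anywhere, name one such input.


Run the pair on a=-6, b=2.
calc: tmp becomes 4; next ((b + tmp) == abs(a)) evaluates to true; next tmp becomes -20; next acc becomes 1; next at i=0:; next acc becomes 1; next at k=0:; next acc becomes 1; next at k=1:; next acc becomes 0; next at k=2:; next acc becomes -2; next res becomes 1; next at i=0:; next res becomes 1; next at i=1:; next res becomes 1; next at i=2:; next res becomes 1; next final value 1
calc_v2: tmp becomes 4; next ((b + tmp) == abs(a)) evaluates to true; next tmp becomes 9; next acc becomes 1; next acc becomes 9; next at k=0:; next acc becomes 9; next at k=1:; next acc becomes 8; next at k=2:; next acc becomes 6; next res becomes 1; next at i=0:; next res becomes 1; next at i=1:; next res becomes 1; next at i=2:; next res becomes 1; next final value 7
1 against 7: the behavior changed.
verdict: not equivalent; witness: a=-6, b=2


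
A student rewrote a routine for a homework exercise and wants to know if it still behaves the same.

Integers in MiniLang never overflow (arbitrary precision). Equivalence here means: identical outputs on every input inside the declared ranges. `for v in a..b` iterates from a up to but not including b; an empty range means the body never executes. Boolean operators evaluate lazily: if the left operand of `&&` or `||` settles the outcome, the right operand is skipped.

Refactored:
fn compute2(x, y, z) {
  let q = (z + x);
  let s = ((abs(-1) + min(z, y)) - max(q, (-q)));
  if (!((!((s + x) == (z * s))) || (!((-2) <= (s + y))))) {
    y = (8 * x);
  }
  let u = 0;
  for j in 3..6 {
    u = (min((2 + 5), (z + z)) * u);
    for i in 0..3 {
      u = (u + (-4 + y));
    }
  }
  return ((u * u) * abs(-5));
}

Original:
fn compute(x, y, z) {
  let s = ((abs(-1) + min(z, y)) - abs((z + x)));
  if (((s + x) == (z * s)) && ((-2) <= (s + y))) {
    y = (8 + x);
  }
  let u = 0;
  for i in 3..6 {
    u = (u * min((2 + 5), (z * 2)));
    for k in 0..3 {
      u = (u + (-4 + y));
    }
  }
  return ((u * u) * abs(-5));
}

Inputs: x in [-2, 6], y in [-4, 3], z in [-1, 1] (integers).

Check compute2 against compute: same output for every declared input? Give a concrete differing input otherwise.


Run the pair on x=1, y=-1, z=0.
compute: s := -1 | (((s + x) == (z * s)) && ((-2) <= (s + y))): true | y := 9 | u := 0 | iter i=3: | u := 0 | iter k=0: | u := 5 | iter k=1: | u := 10 | iter k=2: | u := 15 | iter i=4: | u := 0 | iter k=0: | u := 5 | iter k=1: | u := 10 | iter k=2: | u := 15 | iter i=5: | u := 0 | iter k=0: | u := 5 | iter k=1: | u := 10 | iter k=2: | u := 15 | result 1125
compute2: q := 1 | s := -1 | (!((!((s + x) == (z * s))) || (!((-2) <= (s + y))))): true | y := 8 | u := 0 | iter j=3: | u := 0 | iter i=0: | u := 4 | iter i=1: | u := 8 | iter i=2: | u := 12 | iter j=4: | u := 0 | iter i=0: | u := 4 | iter i=1: | u := 8 | iter i=2: | u := 12 | iter j=5: | u := 0 | iter i=0: | u := 4 | iter i=1: | u := 8 | iter i=2: | u := 12 | result 720
1125 against 720: the behavior changed.
verdict: not equivalent; witness: x=1, y=-1, z=0


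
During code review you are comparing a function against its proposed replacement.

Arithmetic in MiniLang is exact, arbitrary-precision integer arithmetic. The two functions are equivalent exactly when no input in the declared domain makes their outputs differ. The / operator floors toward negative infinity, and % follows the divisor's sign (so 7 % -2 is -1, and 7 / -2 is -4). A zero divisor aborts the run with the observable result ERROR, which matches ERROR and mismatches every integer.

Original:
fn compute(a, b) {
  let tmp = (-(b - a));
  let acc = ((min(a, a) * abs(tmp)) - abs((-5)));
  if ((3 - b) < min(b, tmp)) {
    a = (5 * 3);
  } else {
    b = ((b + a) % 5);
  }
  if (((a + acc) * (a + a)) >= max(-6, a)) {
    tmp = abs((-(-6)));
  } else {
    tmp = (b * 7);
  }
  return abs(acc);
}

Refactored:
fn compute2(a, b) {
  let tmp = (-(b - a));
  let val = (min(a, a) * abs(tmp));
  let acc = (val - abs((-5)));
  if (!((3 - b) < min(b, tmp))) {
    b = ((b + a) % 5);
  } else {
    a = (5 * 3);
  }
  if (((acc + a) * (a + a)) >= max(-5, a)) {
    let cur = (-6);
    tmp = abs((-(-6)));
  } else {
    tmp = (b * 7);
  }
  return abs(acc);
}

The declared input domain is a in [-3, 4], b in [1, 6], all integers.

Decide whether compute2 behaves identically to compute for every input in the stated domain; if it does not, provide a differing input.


Equivalent. Although `-6` became `-5`, no input in the stated domain can expose it.
An exhaustive pass over the 48 declared inputs shows identical outputs.
One worked example (a=-1, b=2) — compute: tmp := -3 | acc := -8 | ((3 - b) < min(b, tmp)): false | b := 1 | (((a + acc) * (a + a)) >= max(-6, a)): true | tmp := 6 | result 8; compute2: tmp := -3 | val := -3 | acc := -8 | (!((3 - b) < min(b, tmp))): true | b := 1 | (((acc + a) * (a + a)) >= max(-5, a)): true | cur := -6 | tmp := 6 | result 8; agreement on 8.
verdict: equivalent


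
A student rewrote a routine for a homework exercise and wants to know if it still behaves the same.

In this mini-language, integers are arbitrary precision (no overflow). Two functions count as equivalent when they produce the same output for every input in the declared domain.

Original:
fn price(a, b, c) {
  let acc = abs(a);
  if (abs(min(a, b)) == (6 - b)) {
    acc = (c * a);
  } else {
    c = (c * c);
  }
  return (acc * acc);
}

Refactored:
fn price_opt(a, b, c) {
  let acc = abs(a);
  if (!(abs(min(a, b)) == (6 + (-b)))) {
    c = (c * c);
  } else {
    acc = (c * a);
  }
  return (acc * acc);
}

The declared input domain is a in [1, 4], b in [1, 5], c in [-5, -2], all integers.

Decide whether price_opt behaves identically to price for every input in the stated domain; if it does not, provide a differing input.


Differences: arithmetic usage differs; boolean connective usage differs — yet all 80 inputs agree.
verdict: equivalent


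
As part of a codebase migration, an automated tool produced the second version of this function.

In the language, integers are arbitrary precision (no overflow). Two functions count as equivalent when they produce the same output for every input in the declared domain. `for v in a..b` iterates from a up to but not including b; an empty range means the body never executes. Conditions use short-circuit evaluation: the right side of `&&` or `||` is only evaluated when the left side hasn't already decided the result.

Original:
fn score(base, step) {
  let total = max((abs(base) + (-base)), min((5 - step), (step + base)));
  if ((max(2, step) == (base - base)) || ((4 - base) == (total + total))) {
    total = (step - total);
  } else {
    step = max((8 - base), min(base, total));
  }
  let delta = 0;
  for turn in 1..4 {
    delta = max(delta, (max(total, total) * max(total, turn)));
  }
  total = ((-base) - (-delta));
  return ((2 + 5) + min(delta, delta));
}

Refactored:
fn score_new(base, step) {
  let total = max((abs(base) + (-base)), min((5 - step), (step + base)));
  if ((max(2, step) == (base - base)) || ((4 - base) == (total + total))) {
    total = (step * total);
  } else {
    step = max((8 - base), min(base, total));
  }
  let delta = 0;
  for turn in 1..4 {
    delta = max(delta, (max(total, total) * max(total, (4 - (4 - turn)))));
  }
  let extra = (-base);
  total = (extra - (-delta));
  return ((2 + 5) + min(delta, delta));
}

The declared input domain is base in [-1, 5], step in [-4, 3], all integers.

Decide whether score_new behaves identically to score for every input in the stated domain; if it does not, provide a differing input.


The rewrite breaks on base=0, step=2, where the results are 7 and 23.
score: total := 2 | ((max(2, step) == (base - base)) || ((4 - base) == (total + total))): true | total := 0 | delta := 0 | iter turn=1: | delta := 0 | iter turn=2: | delta := 0 | iter turn=3: | delta := 0 | total := 0 | result 7
score_new: total := 2 | ((max(2, step) == (base - base)) || ((4 - base) == (total + total))): true | total := 4 | delta := 0 | iter turn=1: | delta := 16 | iter turn=2: | delta := 16 | iter turn=3: | delta := 16 | extra := 0 | total := 16 | result 23
verdict: not equivalent; witness: base=0, step=2


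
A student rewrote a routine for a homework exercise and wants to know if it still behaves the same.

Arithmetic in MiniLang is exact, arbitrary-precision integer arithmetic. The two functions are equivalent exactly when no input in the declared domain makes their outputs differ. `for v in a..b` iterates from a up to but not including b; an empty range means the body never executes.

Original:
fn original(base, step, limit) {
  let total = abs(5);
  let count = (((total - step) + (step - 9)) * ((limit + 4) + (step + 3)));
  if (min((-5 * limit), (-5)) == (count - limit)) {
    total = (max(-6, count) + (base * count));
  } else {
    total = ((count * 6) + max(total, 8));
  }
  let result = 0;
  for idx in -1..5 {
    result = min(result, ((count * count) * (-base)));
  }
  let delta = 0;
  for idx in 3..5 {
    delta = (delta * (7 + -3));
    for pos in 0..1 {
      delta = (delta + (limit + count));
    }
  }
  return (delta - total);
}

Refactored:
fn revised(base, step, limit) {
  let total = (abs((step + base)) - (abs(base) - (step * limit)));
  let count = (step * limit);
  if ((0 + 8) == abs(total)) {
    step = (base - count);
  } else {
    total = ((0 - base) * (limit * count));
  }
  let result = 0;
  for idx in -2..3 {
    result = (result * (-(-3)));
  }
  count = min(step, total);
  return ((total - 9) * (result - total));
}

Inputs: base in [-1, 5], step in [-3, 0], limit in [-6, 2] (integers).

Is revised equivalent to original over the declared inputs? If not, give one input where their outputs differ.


The rewrite breaks on base=-1, step=-3, limit=-6, where the results are -46 and -12636.
original: total = 5; count = 8; (min((-5 * limit), (-5)) == (count - limit)) -> false; total = 56; result = 0; [idx=-1]; result = 0; [idx=0]; result = 0; [idx=1]; result = 0; [idx=2]; result = 0; [idx=3]; result = 0; [idx=4]; result = 0; delta = 0; [idx=3]; delta = 0; [pos=0]; delta = 2; [idx=4]; delta = 8; [pos=0]; delta = 10; return -46
revised: total = 21; count = 18; ((0 + 8) == abs(total)) -> false; total = -108; result = 0; [idx=-2]; result = 0; [idx=-1]; result = 0; [idx=0]; result = 0; [idx=1]; result = 0; [idx=2]; result = 0; count = -108; return -12636
verdict: not equivalent; witness: base=-1, step=-3, limit=-6
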